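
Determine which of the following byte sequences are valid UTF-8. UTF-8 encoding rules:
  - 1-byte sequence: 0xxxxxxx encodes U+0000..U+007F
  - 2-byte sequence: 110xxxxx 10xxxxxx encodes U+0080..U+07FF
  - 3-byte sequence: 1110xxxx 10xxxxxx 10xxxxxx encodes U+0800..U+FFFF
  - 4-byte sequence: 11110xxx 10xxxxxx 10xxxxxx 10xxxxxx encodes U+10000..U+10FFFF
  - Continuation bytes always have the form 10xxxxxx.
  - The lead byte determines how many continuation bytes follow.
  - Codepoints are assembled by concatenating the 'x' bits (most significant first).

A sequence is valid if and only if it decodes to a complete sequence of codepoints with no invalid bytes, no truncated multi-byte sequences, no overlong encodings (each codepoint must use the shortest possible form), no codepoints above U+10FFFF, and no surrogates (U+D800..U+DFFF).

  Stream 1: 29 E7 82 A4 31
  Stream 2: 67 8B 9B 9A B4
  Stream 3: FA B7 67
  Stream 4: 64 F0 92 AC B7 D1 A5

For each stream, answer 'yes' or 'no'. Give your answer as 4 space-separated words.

Answer: yes no no yes

Derivation:
Stream 1: decodes cleanly. VALID
Stream 2: error at byte offset 1. INVALID
Stream 3: error at byte offset 0. INVALID
Stream 4: decodes cleanly. VALID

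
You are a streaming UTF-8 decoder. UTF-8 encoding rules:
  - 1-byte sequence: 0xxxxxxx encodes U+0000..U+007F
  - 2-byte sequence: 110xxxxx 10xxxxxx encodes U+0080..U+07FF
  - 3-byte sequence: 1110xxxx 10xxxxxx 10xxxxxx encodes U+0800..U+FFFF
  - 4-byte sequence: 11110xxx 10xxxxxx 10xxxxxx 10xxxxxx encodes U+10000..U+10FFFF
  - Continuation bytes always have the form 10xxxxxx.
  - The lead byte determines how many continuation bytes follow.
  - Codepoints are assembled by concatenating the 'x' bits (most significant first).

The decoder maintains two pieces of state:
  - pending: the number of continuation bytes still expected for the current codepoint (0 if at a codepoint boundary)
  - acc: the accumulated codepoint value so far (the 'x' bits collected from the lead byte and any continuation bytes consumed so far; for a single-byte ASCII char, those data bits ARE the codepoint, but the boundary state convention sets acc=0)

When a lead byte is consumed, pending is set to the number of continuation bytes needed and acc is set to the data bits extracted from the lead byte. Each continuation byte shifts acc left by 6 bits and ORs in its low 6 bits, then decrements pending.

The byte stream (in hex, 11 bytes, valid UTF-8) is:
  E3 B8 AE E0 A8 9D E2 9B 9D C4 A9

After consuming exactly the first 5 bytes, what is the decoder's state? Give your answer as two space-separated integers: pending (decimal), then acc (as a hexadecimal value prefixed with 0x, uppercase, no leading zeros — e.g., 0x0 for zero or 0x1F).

Byte[0]=E3: 3-byte lead. pending=2, acc=0x3
Byte[1]=B8: continuation. acc=(acc<<6)|0x38=0xF8, pending=1
Byte[2]=AE: continuation. acc=(acc<<6)|0x2E=0x3E2E, pending=0
Byte[3]=E0: 3-byte lead. pending=2, acc=0x0
Byte[4]=A8: continuation. acc=(acc<<6)|0x28=0x28, pending=1

Answer: 1 0x28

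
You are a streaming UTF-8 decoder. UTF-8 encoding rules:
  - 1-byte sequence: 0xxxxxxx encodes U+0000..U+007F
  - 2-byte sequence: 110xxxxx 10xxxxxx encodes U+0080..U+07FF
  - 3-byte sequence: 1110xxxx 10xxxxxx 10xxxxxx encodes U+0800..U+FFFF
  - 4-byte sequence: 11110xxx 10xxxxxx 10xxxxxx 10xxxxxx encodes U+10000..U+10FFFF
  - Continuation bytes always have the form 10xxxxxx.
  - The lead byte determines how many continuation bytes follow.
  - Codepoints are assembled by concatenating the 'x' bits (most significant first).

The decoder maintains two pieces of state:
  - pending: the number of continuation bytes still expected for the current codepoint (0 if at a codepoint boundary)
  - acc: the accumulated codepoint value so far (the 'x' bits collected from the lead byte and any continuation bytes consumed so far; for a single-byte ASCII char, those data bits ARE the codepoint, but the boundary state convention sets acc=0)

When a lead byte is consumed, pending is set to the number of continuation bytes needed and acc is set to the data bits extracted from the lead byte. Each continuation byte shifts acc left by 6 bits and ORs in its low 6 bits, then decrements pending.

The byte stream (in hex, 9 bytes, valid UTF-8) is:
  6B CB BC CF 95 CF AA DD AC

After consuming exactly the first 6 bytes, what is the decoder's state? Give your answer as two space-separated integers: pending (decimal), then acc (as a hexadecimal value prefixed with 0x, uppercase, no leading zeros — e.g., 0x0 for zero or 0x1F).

Byte[0]=6B: 1-byte. pending=0, acc=0x0
Byte[1]=CB: 2-byte lead. pending=1, acc=0xB
Byte[2]=BC: continuation. acc=(acc<<6)|0x3C=0x2FC, pending=0
Byte[3]=CF: 2-byte lead. pending=1, acc=0xF
Byte[4]=95: continuation. acc=(acc<<6)|0x15=0x3D5, pending=0
Byte[5]=CF: 2-byte lead. pending=1, acc=0xF

Answer: 1 0xF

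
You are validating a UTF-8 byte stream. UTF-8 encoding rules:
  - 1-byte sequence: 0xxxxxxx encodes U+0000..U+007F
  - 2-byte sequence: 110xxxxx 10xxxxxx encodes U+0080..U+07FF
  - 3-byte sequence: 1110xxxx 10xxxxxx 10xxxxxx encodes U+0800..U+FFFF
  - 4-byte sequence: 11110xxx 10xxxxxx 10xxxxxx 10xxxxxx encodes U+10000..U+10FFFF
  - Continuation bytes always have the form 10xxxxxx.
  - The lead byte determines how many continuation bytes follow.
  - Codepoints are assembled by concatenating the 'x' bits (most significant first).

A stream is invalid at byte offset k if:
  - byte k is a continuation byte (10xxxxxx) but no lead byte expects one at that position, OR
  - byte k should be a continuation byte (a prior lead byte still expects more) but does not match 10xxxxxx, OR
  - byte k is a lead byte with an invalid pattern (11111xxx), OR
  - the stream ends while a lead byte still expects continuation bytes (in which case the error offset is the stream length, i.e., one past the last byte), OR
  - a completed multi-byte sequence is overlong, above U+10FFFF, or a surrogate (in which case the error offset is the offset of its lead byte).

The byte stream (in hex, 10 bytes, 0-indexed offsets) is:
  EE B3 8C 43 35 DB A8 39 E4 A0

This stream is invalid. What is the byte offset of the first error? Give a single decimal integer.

Byte[0]=EE: 3-byte lead, need 2 cont bytes. acc=0xE
Byte[1]=B3: continuation. acc=(acc<<6)|0x33=0x3B3
Byte[2]=8C: continuation. acc=(acc<<6)|0x0C=0xECCC
Completed: cp=U+ECCC (starts at byte 0)
Byte[3]=43: 1-byte ASCII. cp=U+0043
Byte[4]=35: 1-byte ASCII. cp=U+0035
Byte[5]=DB: 2-byte lead, need 1 cont bytes. acc=0x1B
Byte[6]=A8: continuation. acc=(acc<<6)|0x28=0x6E8
Completed: cp=U+06E8 (starts at byte 5)
Byte[7]=39: 1-byte ASCII. cp=U+0039
Byte[8]=E4: 3-byte lead, need 2 cont bytes. acc=0x4
Byte[9]=A0: continuation. acc=(acc<<6)|0x20=0x120
Byte[10]: stream ended, expected continuation. INVALID

Answer: 10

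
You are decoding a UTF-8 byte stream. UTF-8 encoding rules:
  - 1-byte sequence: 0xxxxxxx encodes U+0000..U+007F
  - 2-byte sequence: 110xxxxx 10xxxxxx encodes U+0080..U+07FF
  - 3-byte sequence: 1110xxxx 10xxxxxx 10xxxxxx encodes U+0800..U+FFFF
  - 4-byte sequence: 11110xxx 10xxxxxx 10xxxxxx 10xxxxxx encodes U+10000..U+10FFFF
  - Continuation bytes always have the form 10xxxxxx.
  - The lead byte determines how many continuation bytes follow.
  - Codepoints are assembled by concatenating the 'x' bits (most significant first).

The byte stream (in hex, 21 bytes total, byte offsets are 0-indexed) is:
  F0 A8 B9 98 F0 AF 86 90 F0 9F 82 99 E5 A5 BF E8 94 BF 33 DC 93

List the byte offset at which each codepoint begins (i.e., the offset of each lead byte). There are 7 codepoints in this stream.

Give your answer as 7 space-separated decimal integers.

Byte[0]=F0: 4-byte lead, need 3 cont bytes. acc=0x0
Byte[1]=A8: continuation. acc=(acc<<6)|0x28=0x28
Byte[2]=B9: continuation. acc=(acc<<6)|0x39=0xA39
Byte[3]=98: continuation. acc=(acc<<6)|0x18=0x28E58
Completed: cp=U+28E58 (starts at byte 0)
Byte[4]=F0: 4-byte lead, need 3 cont bytes. acc=0x0
Byte[5]=AF: continuation. acc=(acc<<6)|0x2F=0x2F
Byte[6]=86: continuation. acc=(acc<<6)|0x06=0xBC6
Byte[7]=90: continuation. acc=(acc<<6)|0x10=0x2F190
Completed: cp=U+2F190 (starts at byte 4)
Byte[8]=F0: 4-byte lead, need 3 cont bytes. acc=0x0
Byte[9]=9F: continuation. acc=(acc<<6)|0x1F=0x1F
Byte[10]=82: continuation. acc=(acc<<6)|0x02=0x7C2
Byte[11]=99: continuation. acc=(acc<<6)|0x19=0x1F099
Completed: cp=U+1F099 (starts at byte 8)
Byte[12]=E5: 3-byte lead, need 2 cont bytes. acc=0x5
Byte[13]=A5: continuation. acc=(acc<<6)|0x25=0x165
Byte[14]=BF: continuation. acc=(acc<<6)|0x3F=0x597F
Completed: cp=U+597F (starts at byte 12)
Byte[15]=E8: 3-byte lead, need 2 cont bytes. acc=0x8
Byte[16]=94: continuation. acc=(acc<<6)|0x14=0x214
Byte[17]=BF: continuation. acc=(acc<<6)|0x3F=0x853F
Completed: cp=U+853F (starts at byte 15)
Byte[18]=33: 1-byte ASCII. cp=U+0033
Byte[19]=DC: 2-byte lead, need 1 cont bytes. acc=0x1C
Byte[20]=93: continuation. acc=(acc<<6)|0x13=0x713
Completed: cp=U+0713 (starts at byte 19)

Answer: 0 4 8 12 15 18 19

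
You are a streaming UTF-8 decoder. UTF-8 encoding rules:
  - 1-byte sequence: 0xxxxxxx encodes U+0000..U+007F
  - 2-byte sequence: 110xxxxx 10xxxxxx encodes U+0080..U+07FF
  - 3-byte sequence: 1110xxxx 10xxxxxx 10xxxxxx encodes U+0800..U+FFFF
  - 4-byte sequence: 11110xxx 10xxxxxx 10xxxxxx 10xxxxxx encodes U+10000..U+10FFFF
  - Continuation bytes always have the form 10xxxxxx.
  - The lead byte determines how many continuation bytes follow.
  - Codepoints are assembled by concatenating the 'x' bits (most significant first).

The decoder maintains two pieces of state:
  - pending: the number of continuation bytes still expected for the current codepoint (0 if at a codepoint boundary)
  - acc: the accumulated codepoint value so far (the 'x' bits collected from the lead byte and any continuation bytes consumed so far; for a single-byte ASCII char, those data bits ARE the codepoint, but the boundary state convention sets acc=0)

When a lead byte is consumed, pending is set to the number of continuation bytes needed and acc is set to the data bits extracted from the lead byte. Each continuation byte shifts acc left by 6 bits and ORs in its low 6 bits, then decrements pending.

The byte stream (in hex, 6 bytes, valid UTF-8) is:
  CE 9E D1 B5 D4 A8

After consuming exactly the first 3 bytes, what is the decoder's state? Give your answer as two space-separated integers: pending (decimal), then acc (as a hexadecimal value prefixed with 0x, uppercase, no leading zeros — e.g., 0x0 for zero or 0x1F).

Byte[0]=CE: 2-byte lead. pending=1, acc=0xE
Byte[1]=9E: continuation. acc=(acc<<6)|0x1E=0x39E, pending=0
Byte[2]=D1: 2-byte lead. pending=1, acc=0x11

Answer: 1 0x11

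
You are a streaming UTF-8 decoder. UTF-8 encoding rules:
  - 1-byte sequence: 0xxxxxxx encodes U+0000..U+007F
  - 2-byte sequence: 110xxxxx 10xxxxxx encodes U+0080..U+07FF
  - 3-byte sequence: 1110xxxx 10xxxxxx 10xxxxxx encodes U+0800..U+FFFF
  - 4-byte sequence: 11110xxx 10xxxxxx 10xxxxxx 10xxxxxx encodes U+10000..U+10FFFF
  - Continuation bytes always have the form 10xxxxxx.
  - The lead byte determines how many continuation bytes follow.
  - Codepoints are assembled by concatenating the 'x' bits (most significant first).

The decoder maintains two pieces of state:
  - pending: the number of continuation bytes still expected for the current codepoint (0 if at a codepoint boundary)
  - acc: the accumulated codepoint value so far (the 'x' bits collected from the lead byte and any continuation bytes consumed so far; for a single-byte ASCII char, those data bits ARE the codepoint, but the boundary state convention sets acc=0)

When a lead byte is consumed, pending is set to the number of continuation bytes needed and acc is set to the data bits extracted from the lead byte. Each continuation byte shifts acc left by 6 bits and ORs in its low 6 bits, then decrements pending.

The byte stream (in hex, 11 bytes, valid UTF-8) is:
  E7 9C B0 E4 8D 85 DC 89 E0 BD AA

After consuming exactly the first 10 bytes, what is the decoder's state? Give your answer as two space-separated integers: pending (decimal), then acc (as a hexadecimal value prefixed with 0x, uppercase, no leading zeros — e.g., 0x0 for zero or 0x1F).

Answer: 1 0x3D

Derivation:
Byte[0]=E7: 3-byte lead. pending=2, acc=0x7
Byte[1]=9C: continuation. acc=(acc<<6)|0x1C=0x1DC, pending=1
Byte[2]=B0: continuation. acc=(acc<<6)|0x30=0x7730, pending=0
Byte[3]=E4: 3-byte lead. pending=2, acc=0x4
Byte[4]=8D: continuation. acc=(acc<<6)|0x0D=0x10D, pending=1
Byte[5]=85: continuation. acc=(acc<<6)|0x05=0x4345, pending=0
Byte[6]=DC: 2-byte lead. pending=1, acc=0x1C
Byte[7]=89: continuation. acc=(acc<<6)|0x09=0x709, pending=0
Byte[8]=E0: 3-byte lead. pending=2, acc=0x0
Byte[9]=BD: continuation. acc=(acc<<6)|0x3D=0x3D, pending=1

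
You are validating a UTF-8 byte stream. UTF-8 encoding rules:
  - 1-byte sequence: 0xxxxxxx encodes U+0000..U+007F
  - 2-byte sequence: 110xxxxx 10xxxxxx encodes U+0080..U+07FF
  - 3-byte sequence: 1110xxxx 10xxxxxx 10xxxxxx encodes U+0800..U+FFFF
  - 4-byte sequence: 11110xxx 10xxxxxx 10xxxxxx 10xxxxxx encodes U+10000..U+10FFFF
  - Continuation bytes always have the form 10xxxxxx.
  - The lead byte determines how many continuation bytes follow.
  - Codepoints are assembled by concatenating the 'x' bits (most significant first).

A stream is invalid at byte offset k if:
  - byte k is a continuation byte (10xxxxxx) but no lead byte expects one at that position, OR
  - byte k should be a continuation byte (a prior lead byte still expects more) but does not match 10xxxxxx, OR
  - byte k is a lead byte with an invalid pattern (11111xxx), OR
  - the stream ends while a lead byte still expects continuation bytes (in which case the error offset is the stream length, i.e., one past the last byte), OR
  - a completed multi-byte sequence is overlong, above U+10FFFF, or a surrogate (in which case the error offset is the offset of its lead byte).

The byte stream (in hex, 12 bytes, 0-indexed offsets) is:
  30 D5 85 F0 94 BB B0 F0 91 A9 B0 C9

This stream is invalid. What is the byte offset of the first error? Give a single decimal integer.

Answer: 12

Derivation:
Byte[0]=30: 1-byte ASCII. cp=U+0030
Byte[1]=D5: 2-byte lead, need 1 cont bytes. acc=0x15
Byte[2]=85: continuation. acc=(acc<<6)|0x05=0x545
Completed: cp=U+0545 (starts at byte 1)
Byte[3]=F0: 4-byte lead, need 3 cont bytes. acc=0x0
Byte[4]=94: continuation. acc=(acc<<6)|0x14=0x14
Byte[5]=BB: continuation. acc=(acc<<6)|0x3B=0x53B
Byte[6]=B0: continuation. acc=(acc<<6)|0x30=0x14EF0
Completed: cp=U+14EF0 (starts at byte 3)
Byte[7]=F0: 4-byte lead, need 3 cont bytes. acc=0x0
Byte[8]=91: continuation. acc=(acc<<6)|0x11=0x11
Byte[9]=A9: continuation. acc=(acc<<6)|0x29=0x469
Byte[10]=B0: continuation. acc=(acc<<6)|0x30=0x11A70
Completed: cp=U+11A70 (starts at byte 7)
Byte[11]=C9: 2-byte lead, need 1 cont bytes. acc=0x9
Byte[12]: stream ended, expected continuation. INVALID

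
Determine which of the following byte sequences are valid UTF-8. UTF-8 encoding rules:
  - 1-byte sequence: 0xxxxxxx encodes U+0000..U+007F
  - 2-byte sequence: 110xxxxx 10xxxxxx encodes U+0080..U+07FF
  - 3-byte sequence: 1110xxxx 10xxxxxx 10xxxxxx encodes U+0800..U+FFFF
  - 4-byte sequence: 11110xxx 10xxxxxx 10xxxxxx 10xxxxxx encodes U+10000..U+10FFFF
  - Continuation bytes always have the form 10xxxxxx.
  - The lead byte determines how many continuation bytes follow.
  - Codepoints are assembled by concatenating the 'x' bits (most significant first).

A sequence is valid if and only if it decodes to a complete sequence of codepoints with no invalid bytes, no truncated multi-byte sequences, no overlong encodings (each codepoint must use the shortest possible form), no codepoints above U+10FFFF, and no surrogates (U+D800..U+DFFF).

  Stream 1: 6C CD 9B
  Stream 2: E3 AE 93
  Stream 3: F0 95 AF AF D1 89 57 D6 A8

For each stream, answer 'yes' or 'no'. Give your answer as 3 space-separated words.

Stream 1: decodes cleanly. VALID
Stream 2: decodes cleanly. VALID
Stream 3: decodes cleanly. VALID

Answer: yes yes yes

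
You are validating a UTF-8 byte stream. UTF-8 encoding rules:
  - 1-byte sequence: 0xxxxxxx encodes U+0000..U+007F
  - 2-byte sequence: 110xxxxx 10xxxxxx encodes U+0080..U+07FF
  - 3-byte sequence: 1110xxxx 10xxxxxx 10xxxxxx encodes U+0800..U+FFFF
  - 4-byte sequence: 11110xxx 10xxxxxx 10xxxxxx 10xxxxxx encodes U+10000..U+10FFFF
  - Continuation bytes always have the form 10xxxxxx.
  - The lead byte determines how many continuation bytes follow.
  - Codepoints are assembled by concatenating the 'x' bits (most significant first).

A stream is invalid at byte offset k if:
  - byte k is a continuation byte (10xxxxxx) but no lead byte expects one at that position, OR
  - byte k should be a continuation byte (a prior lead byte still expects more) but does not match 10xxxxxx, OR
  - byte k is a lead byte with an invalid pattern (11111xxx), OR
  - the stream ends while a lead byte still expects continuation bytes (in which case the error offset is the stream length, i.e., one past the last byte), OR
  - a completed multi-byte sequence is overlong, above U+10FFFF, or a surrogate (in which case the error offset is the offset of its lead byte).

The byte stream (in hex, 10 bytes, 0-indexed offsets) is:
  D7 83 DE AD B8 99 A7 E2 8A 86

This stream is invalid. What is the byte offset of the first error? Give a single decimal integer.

Answer: 4

Derivation:
Byte[0]=D7: 2-byte lead, need 1 cont bytes. acc=0x17
Byte[1]=83: continuation. acc=(acc<<6)|0x03=0x5C3
Completed: cp=U+05C3 (starts at byte 0)
Byte[2]=DE: 2-byte lead, need 1 cont bytes. acc=0x1E
Byte[3]=AD: continuation. acc=(acc<<6)|0x2D=0x7AD
Completed: cp=U+07AD (starts at byte 2)
Byte[4]=B8: INVALID lead byte (not 0xxx/110x/1110/11110)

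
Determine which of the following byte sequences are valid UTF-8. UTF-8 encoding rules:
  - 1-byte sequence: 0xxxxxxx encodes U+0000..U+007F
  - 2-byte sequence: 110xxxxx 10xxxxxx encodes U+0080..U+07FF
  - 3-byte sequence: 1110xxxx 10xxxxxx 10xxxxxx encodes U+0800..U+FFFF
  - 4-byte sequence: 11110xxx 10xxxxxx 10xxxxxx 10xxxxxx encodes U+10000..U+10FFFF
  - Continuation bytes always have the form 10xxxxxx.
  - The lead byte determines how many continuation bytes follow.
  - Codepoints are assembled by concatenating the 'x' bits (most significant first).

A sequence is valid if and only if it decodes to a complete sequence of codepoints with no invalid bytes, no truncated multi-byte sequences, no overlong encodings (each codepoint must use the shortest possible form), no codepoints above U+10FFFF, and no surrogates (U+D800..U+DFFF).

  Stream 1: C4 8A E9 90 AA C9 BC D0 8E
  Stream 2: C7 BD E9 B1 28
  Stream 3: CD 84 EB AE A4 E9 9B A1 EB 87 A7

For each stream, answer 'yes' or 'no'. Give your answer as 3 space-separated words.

Answer: yes no yes

Derivation:
Stream 1: decodes cleanly. VALID
Stream 2: error at byte offset 4. INVALID
Stream 3: decodes cleanly. VALID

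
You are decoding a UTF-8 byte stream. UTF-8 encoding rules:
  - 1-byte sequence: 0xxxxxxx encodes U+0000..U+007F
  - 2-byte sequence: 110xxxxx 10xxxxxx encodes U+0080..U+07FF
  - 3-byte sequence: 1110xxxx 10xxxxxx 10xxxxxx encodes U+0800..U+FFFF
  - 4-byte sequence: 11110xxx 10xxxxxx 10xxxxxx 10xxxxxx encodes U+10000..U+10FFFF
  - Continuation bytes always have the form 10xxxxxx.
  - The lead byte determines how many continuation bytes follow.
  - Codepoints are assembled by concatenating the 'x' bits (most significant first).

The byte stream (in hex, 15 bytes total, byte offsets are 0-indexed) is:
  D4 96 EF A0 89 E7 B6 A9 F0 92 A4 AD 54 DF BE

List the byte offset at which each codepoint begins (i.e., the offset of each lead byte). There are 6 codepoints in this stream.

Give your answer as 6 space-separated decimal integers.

Byte[0]=D4: 2-byte lead, need 1 cont bytes. acc=0x14
Byte[1]=96: continuation. acc=(acc<<6)|0x16=0x516
Completed: cp=U+0516 (starts at byte 0)
Byte[2]=EF: 3-byte lead, need 2 cont bytes. acc=0xF
Byte[3]=A0: continuation. acc=(acc<<6)|0x20=0x3E0
Byte[4]=89: continuation. acc=(acc<<6)|0x09=0xF809
Completed: cp=U+F809 (starts at byte 2)
Byte[5]=E7: 3-byte lead, need 2 cont bytes. acc=0x7
Byte[6]=B6: continuation. acc=(acc<<6)|0x36=0x1F6
Byte[7]=A9: continuation. acc=(acc<<6)|0x29=0x7DA9
Completed: cp=U+7DA9 (starts at byte 5)
Byte[8]=F0: 4-byte lead, need 3 cont bytes. acc=0x0
Byte[9]=92: continuation. acc=(acc<<6)|0x12=0x12
Byte[10]=A4: continuation. acc=(acc<<6)|0x24=0x4A4
Byte[11]=AD: continuation. acc=(acc<<6)|0x2D=0x1292D
Completed: cp=U+1292D (starts at byte 8)
Byte[12]=54: 1-byte ASCII. cp=U+0054
Byte[13]=DF: 2-byte lead, need 1 cont bytes. acc=0x1F
Byte[14]=BE: continuation. acc=(acc<<6)|0x3E=0x7FE
Completed: cp=U+07FE (starts at byte 13)

Answer: 0 2 5 8 12 13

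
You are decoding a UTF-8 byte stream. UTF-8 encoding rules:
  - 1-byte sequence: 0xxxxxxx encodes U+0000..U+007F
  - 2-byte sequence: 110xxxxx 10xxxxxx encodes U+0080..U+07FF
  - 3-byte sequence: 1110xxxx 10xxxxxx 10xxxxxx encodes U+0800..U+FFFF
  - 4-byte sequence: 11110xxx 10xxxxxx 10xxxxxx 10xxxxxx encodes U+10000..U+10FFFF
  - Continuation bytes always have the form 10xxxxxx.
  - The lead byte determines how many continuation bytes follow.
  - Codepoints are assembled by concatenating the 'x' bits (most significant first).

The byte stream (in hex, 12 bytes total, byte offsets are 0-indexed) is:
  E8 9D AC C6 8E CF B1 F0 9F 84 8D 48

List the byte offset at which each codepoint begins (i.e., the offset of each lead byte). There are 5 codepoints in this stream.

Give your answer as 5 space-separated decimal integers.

Answer: 0 3 5 7 11

Derivation:
Byte[0]=E8: 3-byte lead, need 2 cont bytes. acc=0x8
Byte[1]=9D: continuation. acc=(acc<<6)|0x1D=0x21D
Byte[2]=AC: continuation. acc=(acc<<6)|0x2C=0x876C
Completed: cp=U+876C (starts at byte 0)
Byte[3]=C6: 2-byte lead, need 1 cont bytes. acc=0x6
Byte[4]=8E: continuation. acc=(acc<<6)|0x0E=0x18E
Completed: cp=U+018E (starts at byte 3)
Byte[5]=CF: 2-byte lead, need 1 cont bytes. acc=0xF
Byte[6]=B1: continuation. acc=(acc<<6)|0x31=0x3F1
Completed: cp=U+03F1 (starts at byte 5)
Byte[7]=F0: 4-byte lead, need 3 cont bytes. acc=0x0
Byte[8]=9F: continuation. acc=(acc<<6)|0x1F=0x1F
Byte[9]=84: continuation. acc=(acc<<6)|0x04=0x7C4
Byte[10]=8D: continuation. acc=(acc<<6)|0x0D=0x1F10D
Completed: cp=U+1F10D (starts at byte 7)
Byte[11]=48: 1-byte ASCII. cp=U+0048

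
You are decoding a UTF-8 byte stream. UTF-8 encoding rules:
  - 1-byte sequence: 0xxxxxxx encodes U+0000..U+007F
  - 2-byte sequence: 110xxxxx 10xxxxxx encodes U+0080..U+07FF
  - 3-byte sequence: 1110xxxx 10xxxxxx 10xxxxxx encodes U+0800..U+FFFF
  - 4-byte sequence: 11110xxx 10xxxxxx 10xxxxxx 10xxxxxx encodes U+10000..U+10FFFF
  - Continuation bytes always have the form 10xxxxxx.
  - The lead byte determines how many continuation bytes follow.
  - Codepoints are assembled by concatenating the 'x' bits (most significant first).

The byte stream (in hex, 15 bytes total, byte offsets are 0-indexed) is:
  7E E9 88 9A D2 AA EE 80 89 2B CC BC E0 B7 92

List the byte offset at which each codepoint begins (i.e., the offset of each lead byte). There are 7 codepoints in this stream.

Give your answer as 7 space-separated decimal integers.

Byte[0]=7E: 1-byte ASCII. cp=U+007E
Byte[1]=E9: 3-byte lead, need 2 cont bytes. acc=0x9
Byte[2]=88: continuation. acc=(acc<<6)|0x08=0x248
Byte[3]=9A: continuation. acc=(acc<<6)|0x1A=0x921A
Completed: cp=U+921A (starts at byte 1)
Byte[4]=D2: 2-byte lead, need 1 cont bytes. acc=0x12
Byte[5]=AA: continuation. acc=(acc<<6)|0x2A=0x4AA
Completed: cp=U+04AA (starts at byte 4)
Byte[6]=EE: 3-byte lead, need 2 cont bytes. acc=0xE
Byte[7]=80: continuation. acc=(acc<<6)|0x00=0x380
Byte[8]=89: continuation. acc=(acc<<6)|0x09=0xE009
Completed: cp=U+E009 (starts at byte 6)
Byte[9]=2B: 1-byte ASCII. cp=U+002B
Byte[10]=CC: 2-byte lead, need 1 cont bytes. acc=0xC
Byte[11]=BC: continuation. acc=(acc<<6)|0x3C=0x33C
Completed: cp=U+033C (starts at byte 10)
Byte[12]=E0: 3-byte lead, need 2 cont bytes. acc=0x0
Byte[13]=B7: continuation. acc=(acc<<6)|0x37=0x37
Byte[14]=92: continuation. acc=(acc<<6)|0x12=0xDD2
Completed: cp=U+0DD2 (starts at byte 12)

Answer: 0 1 4 6 9 10 12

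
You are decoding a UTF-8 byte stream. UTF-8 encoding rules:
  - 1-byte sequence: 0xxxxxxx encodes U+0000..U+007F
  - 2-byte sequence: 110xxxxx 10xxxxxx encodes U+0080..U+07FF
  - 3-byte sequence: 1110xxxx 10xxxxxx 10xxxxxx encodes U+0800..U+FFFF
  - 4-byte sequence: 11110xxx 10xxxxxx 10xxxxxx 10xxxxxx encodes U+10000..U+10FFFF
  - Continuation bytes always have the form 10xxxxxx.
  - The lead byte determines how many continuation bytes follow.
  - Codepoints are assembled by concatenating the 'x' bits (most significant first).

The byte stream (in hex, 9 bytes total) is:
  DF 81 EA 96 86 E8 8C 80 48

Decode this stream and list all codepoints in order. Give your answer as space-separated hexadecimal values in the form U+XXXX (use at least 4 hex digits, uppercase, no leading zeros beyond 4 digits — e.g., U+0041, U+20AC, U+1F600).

Answer: U+07C1 U+A586 U+8300 U+0048

Derivation:
Byte[0]=DF: 2-byte lead, need 1 cont bytes. acc=0x1F
Byte[1]=81: continuation. acc=(acc<<6)|0x01=0x7C1
Completed: cp=U+07C1 (starts at byte 0)
Byte[2]=EA: 3-byte lead, need 2 cont bytes. acc=0xA
Byte[3]=96: continuation. acc=(acc<<6)|0x16=0x296
Byte[4]=86: continuation. acc=(acc<<6)|0x06=0xA586
Completed: cp=U+A586 (starts at byte 2)
Byte[5]=E8: 3-byte lead, need 2 cont bytes. acc=0x8
Byte[6]=8C: continuation. acc=(acc<<6)|0x0C=0x20C
Byte[7]=80: continuation. acc=(acc<<6)|0x00=0x8300
Completed: cp=U+8300 (starts at byte 5)
Byte[8]=48: 1-byte ASCII. cp=U+0048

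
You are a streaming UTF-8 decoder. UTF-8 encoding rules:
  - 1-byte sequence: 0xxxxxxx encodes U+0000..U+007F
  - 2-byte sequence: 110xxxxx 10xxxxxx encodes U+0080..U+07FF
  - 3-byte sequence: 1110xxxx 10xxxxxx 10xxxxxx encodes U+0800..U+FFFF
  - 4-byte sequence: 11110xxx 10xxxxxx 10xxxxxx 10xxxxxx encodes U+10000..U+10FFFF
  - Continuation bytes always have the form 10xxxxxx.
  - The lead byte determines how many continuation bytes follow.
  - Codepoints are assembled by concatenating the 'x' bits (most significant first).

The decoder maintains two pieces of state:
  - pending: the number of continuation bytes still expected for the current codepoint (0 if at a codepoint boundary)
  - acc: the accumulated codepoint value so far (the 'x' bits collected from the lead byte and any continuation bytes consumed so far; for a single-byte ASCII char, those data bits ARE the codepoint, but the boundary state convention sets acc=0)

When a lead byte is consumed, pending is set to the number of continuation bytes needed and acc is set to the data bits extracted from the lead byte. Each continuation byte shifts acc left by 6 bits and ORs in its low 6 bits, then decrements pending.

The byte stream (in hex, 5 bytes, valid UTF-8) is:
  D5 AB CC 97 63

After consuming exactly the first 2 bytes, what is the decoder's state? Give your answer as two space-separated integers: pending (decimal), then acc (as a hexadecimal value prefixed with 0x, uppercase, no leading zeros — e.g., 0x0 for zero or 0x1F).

Answer: 0 0x56B

Derivation:
Byte[0]=D5: 2-byte lead. pending=1, acc=0x15
Byte[1]=AB: continuation. acc=(acc<<6)|0x2B=0x56B, pending=0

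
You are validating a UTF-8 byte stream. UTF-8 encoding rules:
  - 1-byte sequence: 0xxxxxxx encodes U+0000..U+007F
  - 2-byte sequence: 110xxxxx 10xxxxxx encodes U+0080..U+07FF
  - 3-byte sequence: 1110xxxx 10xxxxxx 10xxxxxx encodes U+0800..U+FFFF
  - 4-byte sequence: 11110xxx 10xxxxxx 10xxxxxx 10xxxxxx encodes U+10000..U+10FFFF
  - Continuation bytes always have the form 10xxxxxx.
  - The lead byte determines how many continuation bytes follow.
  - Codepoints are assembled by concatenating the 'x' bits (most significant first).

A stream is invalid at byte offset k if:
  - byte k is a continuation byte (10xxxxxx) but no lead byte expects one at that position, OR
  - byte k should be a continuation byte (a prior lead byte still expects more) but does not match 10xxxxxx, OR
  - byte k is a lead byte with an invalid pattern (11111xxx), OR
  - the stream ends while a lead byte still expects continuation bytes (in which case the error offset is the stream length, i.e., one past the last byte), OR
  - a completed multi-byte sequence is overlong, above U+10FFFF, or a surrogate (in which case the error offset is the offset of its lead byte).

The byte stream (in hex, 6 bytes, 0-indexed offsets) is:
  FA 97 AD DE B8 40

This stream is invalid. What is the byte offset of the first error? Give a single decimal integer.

Answer: 0

Derivation:
Byte[0]=FA: INVALID lead byte (not 0xxx/110x/1110/11110)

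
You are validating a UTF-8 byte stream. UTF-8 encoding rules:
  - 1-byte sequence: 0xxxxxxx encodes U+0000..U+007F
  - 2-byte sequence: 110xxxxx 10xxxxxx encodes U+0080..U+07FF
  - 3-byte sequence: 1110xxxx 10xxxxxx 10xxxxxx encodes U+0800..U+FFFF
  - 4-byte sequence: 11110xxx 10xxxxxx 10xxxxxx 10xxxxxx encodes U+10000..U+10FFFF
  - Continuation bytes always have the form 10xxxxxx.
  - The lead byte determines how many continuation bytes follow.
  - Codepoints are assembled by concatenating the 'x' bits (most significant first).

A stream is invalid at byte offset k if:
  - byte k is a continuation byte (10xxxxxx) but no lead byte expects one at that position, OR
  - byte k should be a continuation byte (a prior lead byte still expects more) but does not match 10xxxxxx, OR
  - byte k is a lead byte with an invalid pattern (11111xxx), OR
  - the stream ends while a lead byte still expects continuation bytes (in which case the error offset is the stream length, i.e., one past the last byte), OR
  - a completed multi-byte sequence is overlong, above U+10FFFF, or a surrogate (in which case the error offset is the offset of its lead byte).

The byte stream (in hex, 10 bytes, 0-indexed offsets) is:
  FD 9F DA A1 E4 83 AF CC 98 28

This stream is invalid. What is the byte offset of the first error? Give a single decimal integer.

Byte[0]=FD: INVALID lead byte (not 0xxx/110x/1110/11110)

Answer: 0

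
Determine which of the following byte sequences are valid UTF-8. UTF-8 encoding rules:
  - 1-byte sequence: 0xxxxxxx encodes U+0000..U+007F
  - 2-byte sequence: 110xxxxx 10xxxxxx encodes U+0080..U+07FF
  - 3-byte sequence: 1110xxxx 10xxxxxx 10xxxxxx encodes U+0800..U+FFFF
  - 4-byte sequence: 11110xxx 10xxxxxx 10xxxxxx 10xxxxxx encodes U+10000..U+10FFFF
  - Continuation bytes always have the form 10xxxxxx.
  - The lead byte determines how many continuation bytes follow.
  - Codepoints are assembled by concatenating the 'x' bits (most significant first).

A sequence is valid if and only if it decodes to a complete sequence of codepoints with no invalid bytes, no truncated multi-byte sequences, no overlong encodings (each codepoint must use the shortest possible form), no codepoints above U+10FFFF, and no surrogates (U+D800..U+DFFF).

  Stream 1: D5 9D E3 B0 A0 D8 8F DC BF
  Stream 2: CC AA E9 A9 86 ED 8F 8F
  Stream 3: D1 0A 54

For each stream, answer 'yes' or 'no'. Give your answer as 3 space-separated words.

Stream 1: decodes cleanly. VALID
Stream 2: decodes cleanly. VALID
Stream 3: error at byte offset 1. INVALID

Answer: yes yes no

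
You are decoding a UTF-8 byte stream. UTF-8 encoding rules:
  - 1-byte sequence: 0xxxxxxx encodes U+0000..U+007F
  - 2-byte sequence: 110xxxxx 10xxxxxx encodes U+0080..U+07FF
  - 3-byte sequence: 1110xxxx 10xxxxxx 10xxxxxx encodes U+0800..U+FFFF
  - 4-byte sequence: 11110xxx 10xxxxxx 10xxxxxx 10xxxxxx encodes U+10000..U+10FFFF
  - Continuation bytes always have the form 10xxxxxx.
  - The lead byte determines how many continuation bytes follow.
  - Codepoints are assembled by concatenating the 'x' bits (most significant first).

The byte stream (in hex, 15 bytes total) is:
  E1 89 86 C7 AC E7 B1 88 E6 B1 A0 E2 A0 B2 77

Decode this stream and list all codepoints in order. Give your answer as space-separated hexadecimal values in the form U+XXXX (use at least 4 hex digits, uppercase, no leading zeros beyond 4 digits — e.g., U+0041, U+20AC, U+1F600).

Byte[0]=E1: 3-byte lead, need 2 cont bytes. acc=0x1
Byte[1]=89: continuation. acc=(acc<<6)|0x09=0x49
Byte[2]=86: continuation. acc=(acc<<6)|0x06=0x1246
Completed: cp=U+1246 (starts at byte 0)
Byte[3]=C7: 2-byte lead, need 1 cont bytes. acc=0x7
Byte[4]=AC: continuation. acc=(acc<<6)|0x2C=0x1EC
Completed: cp=U+01EC (starts at byte 3)
Byte[5]=E7: 3-byte lead, need 2 cont bytes. acc=0x7
Byte[6]=B1: continuation. acc=(acc<<6)|0x31=0x1F1
Byte[7]=88: continuation. acc=(acc<<6)|0x08=0x7C48
Completed: cp=U+7C48 (starts at byte 5)
Byte[8]=E6: 3-byte lead, need 2 cont bytes. acc=0x6
Byte[9]=B1: continuation. acc=(acc<<6)|0x31=0x1B1
Byte[10]=A0: continuation. acc=(acc<<6)|0x20=0x6C60
Completed: cp=U+6C60 (starts at byte 8)
Byte[11]=E2: 3-byte lead, need 2 cont bytes. acc=0x2
Byte[12]=A0: continuation. acc=(acc<<6)|0x20=0xA0
Byte[13]=B2: continuation. acc=(acc<<6)|0x32=0x2832
Completed: cp=U+2832 (starts at byte 11)
Byte[14]=77: 1-byte ASCII. cp=U+0077

Answer: U+1246 U+01EC U+7C48 U+6C60 U+2832 U+0077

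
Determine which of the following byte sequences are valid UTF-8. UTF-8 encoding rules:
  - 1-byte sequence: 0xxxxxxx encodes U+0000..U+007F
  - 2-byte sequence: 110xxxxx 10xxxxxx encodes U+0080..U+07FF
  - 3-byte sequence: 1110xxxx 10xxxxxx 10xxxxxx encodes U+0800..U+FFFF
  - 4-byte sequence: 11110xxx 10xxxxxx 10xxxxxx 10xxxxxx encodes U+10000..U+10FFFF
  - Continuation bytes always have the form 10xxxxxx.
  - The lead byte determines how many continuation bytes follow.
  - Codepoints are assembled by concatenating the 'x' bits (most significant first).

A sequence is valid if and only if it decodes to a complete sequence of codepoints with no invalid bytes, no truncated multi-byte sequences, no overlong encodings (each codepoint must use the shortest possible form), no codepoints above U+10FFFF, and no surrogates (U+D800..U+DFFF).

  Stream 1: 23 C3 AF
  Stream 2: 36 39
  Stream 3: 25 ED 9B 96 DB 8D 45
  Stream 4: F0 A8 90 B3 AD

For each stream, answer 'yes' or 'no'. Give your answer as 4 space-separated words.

Answer: yes yes yes no

Derivation:
Stream 1: decodes cleanly. VALID
Stream 2: decodes cleanly. VALID
Stream 3: decodes cleanly. VALID
Stream 4: error at byte offset 4. INVALID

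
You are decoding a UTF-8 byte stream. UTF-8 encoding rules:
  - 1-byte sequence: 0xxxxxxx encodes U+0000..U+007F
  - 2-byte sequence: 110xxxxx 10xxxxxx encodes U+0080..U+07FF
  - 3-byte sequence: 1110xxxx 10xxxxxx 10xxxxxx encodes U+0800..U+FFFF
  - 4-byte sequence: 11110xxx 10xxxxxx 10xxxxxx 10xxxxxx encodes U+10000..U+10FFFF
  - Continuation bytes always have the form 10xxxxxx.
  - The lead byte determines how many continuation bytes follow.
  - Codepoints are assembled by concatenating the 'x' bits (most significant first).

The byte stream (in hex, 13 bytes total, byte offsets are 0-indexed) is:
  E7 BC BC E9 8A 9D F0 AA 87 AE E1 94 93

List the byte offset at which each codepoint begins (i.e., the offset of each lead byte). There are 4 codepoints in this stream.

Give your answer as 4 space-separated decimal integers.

Byte[0]=E7: 3-byte lead, need 2 cont bytes. acc=0x7
Byte[1]=BC: continuation. acc=(acc<<6)|0x3C=0x1FC
Byte[2]=BC: continuation. acc=(acc<<6)|0x3C=0x7F3C
Completed: cp=U+7F3C (starts at byte 0)
Byte[3]=E9: 3-byte lead, need 2 cont bytes. acc=0x9
Byte[4]=8A: continuation. acc=(acc<<6)|0x0A=0x24A
Byte[5]=9D: continuation. acc=(acc<<6)|0x1D=0x929D
Completed: cp=U+929D (starts at byte 3)
Byte[6]=F0: 4-byte lead, need 3 cont bytes. acc=0x0
Byte[7]=AA: continuation. acc=(acc<<6)|0x2A=0x2A
Byte[8]=87: continuation. acc=(acc<<6)|0x07=0xA87
Byte[9]=AE: continuation. acc=(acc<<6)|0x2E=0x2A1EE
Completed: cp=U+2A1EE (starts at byte 6)
Byte[10]=E1: 3-byte lead, need 2 cont bytes. acc=0x1
Byte[11]=94: continuation. acc=(acc<<6)|0x14=0x54
Byte[12]=93: continuation. acc=(acc<<6)|0x13=0x1513
Completed: cp=U+1513 (starts at byte 10)

Answer: 0 3 6 10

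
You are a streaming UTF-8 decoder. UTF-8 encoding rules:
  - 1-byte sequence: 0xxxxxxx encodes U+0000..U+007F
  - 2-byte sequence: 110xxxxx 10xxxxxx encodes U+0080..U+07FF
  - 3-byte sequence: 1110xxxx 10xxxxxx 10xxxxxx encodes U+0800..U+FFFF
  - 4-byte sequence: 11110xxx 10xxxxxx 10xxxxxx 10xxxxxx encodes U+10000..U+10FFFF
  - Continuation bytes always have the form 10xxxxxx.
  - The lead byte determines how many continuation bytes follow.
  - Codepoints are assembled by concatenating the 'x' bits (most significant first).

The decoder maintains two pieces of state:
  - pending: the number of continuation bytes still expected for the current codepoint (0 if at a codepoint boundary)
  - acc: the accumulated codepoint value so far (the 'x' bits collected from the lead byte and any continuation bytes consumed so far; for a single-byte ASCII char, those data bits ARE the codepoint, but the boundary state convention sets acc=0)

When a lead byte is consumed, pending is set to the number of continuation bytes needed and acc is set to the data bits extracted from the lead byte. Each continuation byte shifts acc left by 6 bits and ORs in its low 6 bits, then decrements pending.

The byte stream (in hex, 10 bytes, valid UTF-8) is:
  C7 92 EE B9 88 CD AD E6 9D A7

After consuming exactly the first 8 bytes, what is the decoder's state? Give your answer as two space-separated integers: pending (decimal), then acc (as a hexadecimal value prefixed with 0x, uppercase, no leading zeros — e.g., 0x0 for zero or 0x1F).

Answer: 2 0x6

Derivation:
Byte[0]=C7: 2-byte lead. pending=1, acc=0x7
Byte[1]=92: continuation. acc=(acc<<6)|0x12=0x1D2, pending=0
Byte[2]=EE: 3-byte lead. pending=2, acc=0xE
Byte[3]=B9: continuation. acc=(acc<<6)|0x39=0x3B9, pending=1
Byte[4]=88: continuation. acc=(acc<<6)|0x08=0xEE48, pending=0
Byte[5]=CD: 2-byte lead. pending=1, acc=0xD
Byte[6]=AD: continuation. acc=(acc<<6)|0x2D=0x36D, pending=0
Byte[7]=E6: 3-byte lead. pending=2, acc=0x6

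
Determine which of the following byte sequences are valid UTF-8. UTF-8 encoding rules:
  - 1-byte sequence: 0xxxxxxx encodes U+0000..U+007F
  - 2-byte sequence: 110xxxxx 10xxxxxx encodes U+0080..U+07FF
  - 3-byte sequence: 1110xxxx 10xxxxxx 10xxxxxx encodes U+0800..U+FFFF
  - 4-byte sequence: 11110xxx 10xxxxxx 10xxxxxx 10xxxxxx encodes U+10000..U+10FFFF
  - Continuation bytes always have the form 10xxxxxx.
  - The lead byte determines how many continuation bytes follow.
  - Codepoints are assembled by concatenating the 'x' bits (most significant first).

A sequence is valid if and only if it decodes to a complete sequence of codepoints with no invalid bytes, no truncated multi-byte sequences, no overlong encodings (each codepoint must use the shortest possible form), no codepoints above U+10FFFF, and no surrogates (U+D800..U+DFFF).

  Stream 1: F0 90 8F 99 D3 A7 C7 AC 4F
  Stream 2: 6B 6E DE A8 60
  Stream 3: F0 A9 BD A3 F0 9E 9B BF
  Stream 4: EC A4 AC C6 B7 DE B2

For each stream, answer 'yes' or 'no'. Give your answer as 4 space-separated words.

Answer: yes yes yes yes

Derivation:
Stream 1: decodes cleanly. VALID
Stream 2: decodes cleanly. VALID
Stream 3: decodes cleanly. VALID
Stream 4: decodes cleanly. VALID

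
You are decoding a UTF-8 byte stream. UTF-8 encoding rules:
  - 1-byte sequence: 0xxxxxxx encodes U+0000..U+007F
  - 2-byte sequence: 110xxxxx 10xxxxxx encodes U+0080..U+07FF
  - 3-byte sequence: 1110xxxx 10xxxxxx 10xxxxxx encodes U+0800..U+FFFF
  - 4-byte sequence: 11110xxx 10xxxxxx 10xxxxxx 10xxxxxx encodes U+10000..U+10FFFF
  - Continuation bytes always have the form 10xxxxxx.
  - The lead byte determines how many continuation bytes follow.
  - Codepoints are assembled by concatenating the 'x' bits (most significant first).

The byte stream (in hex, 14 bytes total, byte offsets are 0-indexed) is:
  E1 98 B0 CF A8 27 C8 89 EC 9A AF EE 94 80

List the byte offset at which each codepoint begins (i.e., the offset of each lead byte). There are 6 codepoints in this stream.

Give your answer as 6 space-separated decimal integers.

Answer: 0 3 5 6 8 11

Derivation:
Byte[0]=E1: 3-byte lead, need 2 cont bytes. acc=0x1
Byte[1]=98: continuation. acc=(acc<<6)|0x18=0x58
Byte[2]=B0: continuation. acc=(acc<<6)|0x30=0x1630
Completed: cp=U+1630 (starts at byte 0)
Byte[3]=CF: 2-byte lead, need 1 cont bytes. acc=0xF
Byte[4]=A8: continuation. acc=(acc<<6)|0x28=0x3E8
Completed: cp=U+03E8 (starts at byte 3)
Byte[5]=27: 1-byte ASCII. cp=U+0027
Byte[6]=C8: 2-byte lead, need 1 cont bytes. acc=0x8
Byte[7]=89: continuation. acc=(acc<<6)|0x09=0x209
Completed: cp=U+0209 (starts at byte 6)
Byte[8]=EC: 3-byte lead, need 2 cont bytes. acc=0xC
Byte[9]=9A: continuation. acc=(acc<<6)|0x1A=0x31A
Byte[10]=AF: continuation. acc=(acc<<6)|0x2F=0xC6AF
Completed: cp=U+C6AF (starts at byte 8)
Byte[11]=EE: 3-byte lead, need 2 cont bytes. acc=0xE
Byte[12]=94: continuation. acc=(acc<<6)|0x14=0x394
Byte[13]=80: continuation. acc=(acc<<6)|0x00=0xE500
Completed: cp=U+E500 (starts at byte 11)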